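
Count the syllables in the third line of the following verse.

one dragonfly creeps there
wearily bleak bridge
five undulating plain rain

7

The third line: "five undulating plain rain": 1+4+1+1 = 7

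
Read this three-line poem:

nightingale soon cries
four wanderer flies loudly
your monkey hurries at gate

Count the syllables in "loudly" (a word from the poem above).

2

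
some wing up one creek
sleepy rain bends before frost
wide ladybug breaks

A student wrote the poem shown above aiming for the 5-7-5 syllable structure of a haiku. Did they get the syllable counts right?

Line 1: "some wing up one creek": 1+1+1+1+1 = 5 ✓
Line 2: "sleepy rain bends before frost": 2+1+1+2+1 = 7 ✓
Line 3: "wide ladybug breaks": 1+3+1 = 5 ✓

Yes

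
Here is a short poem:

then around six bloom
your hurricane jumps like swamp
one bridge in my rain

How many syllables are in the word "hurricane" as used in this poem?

3

"hurricane" has 3 syllables.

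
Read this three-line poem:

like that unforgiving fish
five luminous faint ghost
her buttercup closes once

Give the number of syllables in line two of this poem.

6

Line two: five (1), luminous (3), faint (1), ghost (1) → 6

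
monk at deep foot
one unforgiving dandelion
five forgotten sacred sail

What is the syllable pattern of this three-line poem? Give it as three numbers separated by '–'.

4–9–7

Line 1: monk (1), at (1), deep (1), foot (1) → 4
Line 2: one (1), unforgiving (4), dandelion (4) → 9
Line 3: five (1), forgotten (3), sacred (2), sail (1) → 7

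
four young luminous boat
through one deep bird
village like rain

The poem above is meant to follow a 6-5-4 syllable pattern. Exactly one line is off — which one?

The second line

Line 1: "four young luminous boat": 1+1+3+1 = 6 ✓
Line 2: "through one deep bird": 1+1+1+1 = 4 (expected 5)
Line 3: "village like rain": 2+1+1 = 4 ✓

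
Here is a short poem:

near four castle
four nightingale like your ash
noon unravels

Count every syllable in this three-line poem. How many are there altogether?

Line 1: "near four castle": 1+1+2 = 4
Line 2: "four nightingale like your ash": 1+3+1+1+1 = 7
Line 3: "noon unravels": 1+3 = 4
Total: 4 + 7 + 4 = 15

15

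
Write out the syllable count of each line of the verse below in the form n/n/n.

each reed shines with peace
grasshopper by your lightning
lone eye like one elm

5/7/5

Line 1: "each reed shines with peace": 1+1+1+1+1 = 5
Line 2: "grasshopper by your lightning": 3+1+1+2 = 7
Line 3: "lone eye like one elm": 1+1+1+1+1 = 5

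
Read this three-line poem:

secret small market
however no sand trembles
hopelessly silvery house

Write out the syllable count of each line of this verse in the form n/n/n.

Line 1: "secret small market": 2+1+2 = 5
Line 2: "however no sand trembles": 3+1+1+2 = 7
Line 3: "hopelessly silvery house": 3+3+1 = 7

5/7/7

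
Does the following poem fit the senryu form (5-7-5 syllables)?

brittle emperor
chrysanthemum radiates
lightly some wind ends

Yes

Line 1: brittle (2), emperor (3) → 5 ✓
Line 2: chrysanthemum (4), radiates (3) → 7 ✓
Line 3: lightly (2), some (1), wind (1), ends (1) → 5 ✓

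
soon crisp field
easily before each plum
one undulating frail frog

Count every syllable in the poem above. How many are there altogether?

Line 1: soon (1), crisp (1), field (1) → 3
Line 2: easily (3), before (2), each (1), plum (1) → 7
Line 3: one (1), undulating (4), frail (1), frog (1) → 7
Total: 3 + 7 + 7 = 17

17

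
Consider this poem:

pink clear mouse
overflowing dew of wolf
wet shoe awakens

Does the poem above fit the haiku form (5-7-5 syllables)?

No

Line 1: pink (1), clear (1), mouse (1) → 3 (expected 5)
Line 2: overflowing (4), dew (1), of (1), wolf (1) → 7 ✓
Line 3: wet (1), shoe (1), awakens (3) → 5 ✓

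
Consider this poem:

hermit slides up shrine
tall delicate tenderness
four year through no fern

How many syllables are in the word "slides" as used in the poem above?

1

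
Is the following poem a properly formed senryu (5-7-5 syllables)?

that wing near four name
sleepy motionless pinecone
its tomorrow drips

Line 1: that (1), wing (1), near (1), four (1), name (1) → 5 ✓
Line 2: sleepy (2), motionless (3), pinecone (2) → 7 ✓
Line 3: its (1), tomorrow (3), drips (1) → 5 ✓

Yes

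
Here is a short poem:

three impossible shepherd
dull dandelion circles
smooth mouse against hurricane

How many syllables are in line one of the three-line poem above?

Line one: "three impossible shepherd": 1+4+2 = 7

7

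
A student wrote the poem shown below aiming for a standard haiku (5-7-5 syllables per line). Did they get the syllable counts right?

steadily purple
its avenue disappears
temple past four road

Line 1: "steadily purple": 3+2 = 5 ✓
Line 2: "its avenue disappears": 1+3+3 = 7 ✓
Line 3: "temple past four road": 2+1+1+1 = 5 ✓

Yes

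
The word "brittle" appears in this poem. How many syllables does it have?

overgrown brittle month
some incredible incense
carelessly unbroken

"brittle" has 2 syllables.

2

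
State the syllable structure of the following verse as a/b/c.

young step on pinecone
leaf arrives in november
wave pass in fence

Line 1: young (1), step (1), on (1), pinecone (2) → 5
Line 2: leaf (1), arrives (2), in (1), november (3) → 7
Line 3: wave (1), pass (1), in (1), fence (1) → 4

5/7/4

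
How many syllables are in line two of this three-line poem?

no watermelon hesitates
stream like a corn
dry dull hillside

4

Line two: stream(1) + like(1) + a(1) + corn(1) = 4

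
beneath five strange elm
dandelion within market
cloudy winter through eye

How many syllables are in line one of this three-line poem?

Line one: beneath(2) + five(1) + strange(1) + elm(1) = 5

5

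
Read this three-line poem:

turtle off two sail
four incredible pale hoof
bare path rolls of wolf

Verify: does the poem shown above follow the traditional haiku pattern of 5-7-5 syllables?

Yes

Line 1: "turtle off two sail": 2+1+1+1 = 5 ✓
Line 2: "four incredible pale hoof": 1+4+1+1 = 7 ✓
Line 3: "bare path rolls of wolf": 1+1+1+1+1 = 5 ✓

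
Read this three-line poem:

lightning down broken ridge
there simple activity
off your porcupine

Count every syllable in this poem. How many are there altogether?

18

Line 1: lightning (2), down (1), broken (2), ridge (1) → 6
Line 2: there (1), simple (2), activity (4) → 7
Line 3: off (1), your (1), porcupine (3) → 5
Total: 6 + 7 + 5 = 18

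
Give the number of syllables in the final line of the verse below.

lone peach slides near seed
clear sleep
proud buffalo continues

7

The final line: proud (1), buffalo (3), continues (3) → 7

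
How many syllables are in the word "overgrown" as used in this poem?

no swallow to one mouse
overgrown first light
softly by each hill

3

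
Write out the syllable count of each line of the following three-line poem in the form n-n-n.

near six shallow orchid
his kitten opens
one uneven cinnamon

6-5-7

Line 1: near(1) + six(1) + shallow(2) + orchid(2) = 6
Line 2: his(1) + kitten(2) + opens(2) = 5
Line 3: one(1) + uneven(3) + cinnamon(3) = 7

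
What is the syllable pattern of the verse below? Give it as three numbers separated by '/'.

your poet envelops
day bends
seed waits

Line 1: your (1), poet (2), envelops (3) → 6
Line 2: day (1), bends (1) → 2
Line 3: seed (1), waits (1) → 2

6/2/2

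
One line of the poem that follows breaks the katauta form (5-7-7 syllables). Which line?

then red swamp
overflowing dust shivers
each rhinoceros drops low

Line 1: "then red swamp": 1+1+1 = 3 (expected 5)
Line 2: "overflowing dust shivers": 4+1+2 = 7 ✓
Line 3: "each rhinoceros drops low": 1+4+1+1 = 7 ✓

Line 1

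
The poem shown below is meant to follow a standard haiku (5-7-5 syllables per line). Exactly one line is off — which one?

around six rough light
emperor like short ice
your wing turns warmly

Line 1: around(2) + six(1) + rough(1) + light(1) = 5 ✓
Line 2: emperor(3) + like(1) + short(1) + ice(1) = 6 (expected 7)
Line 3: your(1) + wing(1) + turns(1) + warmly(2) = 5 ✓

Line 2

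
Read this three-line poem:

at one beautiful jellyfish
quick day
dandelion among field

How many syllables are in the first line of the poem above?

8

The first line: "at one beautiful jellyfish": 1+1+3+3 = 8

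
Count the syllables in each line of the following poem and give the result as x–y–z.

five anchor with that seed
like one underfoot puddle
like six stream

Line 1: "five anchor with that seed": 1+2+1+1+1 = 6
Line 2: "like one underfoot puddle": 1+1+3+2 = 7
Line 3: "like six stream": 1+1+1 = 3

6–7–3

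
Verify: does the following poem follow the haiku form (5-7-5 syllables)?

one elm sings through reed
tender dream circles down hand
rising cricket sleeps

Line 1: one (1), elm (1), sings (1), through (1), reed (1) → 5 ✓
Line 2: tender (2), dream (1), circles (2), down (1), hand (1) → 7 ✓
Line 3: rising (2), cricket (2), sleeps (1) → 5 ✓

Yes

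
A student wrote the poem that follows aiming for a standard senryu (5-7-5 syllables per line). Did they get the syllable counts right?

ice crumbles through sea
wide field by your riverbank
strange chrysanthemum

Line 1: ice(1) + crumbles(2) + through(1) + sea(1) = 5 ✓
Line 2: wide(1) + field(1) + by(1) + your(1) + riverbank(3) = 7 ✓
Line 3: strange(1) + chrysanthemum(4) = 5 ✓

Yes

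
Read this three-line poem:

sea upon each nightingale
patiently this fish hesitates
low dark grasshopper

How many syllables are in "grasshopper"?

3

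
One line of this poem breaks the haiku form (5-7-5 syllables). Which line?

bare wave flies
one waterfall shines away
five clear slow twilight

Line 1: "bare wave flies": 1+1+1 = 3 (expected 5)
Line 2: "one waterfall shines away": 1+3+1+2 = 7 ✓
Line 3: "five clear slow twilight": 1+1+1+2 = 5 ✓

Line 1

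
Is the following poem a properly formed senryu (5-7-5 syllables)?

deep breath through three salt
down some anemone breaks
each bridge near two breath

Yes

Line 1: deep (1), breath (1), through (1), three (1), salt (1) → 5 ✓
Line 2: down (1), some (1), anemone (4), breaks (1) → 7 ✓
Line 3: each (1), bridge (1), near (1), two (1), breath (1) → 5 ✓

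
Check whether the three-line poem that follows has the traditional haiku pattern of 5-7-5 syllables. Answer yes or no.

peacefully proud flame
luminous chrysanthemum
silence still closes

Line 1: peacefully(3) + proud(1) + flame(1) = 5 ✓
Line 2: luminous(3) + chrysanthemum(4) = 7 ✓
Line 3: silence(2) + still(1) + closes(2) = 5 ✓

Yes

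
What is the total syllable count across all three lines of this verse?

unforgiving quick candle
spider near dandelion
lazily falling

19

Line 1: "unforgiving quick candle": 4+1+2 = 7
Line 2: "spider near dandelion": 2+1+4 = 7
Line 3: "lazily falling": 3+2 = 5
Total: 7 + 7 + 5 = 19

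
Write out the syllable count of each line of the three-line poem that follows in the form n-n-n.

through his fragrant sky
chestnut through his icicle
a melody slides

5-7-5

Line 1: through(1) + his(1) + fragrant(2) + sky(1) = 5
Line 2: chestnut(2) + through(1) + his(1) + icicle(3) = 7
Line 3: a(1) + melody(3) + slides(1) = 5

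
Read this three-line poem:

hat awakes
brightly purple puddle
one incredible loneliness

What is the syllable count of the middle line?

6

The middle line: "brightly purple puddle": 2+2+2 = 6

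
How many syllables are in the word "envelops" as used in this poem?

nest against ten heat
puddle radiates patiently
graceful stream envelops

3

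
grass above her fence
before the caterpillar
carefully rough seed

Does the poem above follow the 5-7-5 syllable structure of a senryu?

Line 1: "grass above her fence": 1+2+1+1 = 5 ✓
Line 2: "before the caterpillar": 2+1+4 = 7 ✓
Line 3: "carefully rough seed": 3+1+1 = 5 ✓

Yes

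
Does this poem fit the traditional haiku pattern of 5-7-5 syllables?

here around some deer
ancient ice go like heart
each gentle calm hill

Line 1: "here around some deer": 1+2+1+1 = 5 ✓
Line 2: "ancient ice go like heart": 2+1+1+1+1 = 6 (expected 7)
Line 3: "each gentle calm hill": 1+2+1+1 = 5 ✓

No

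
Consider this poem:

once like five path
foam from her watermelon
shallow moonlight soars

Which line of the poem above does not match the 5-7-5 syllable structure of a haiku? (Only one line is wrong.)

The first line

Line 1: "once like five path": 1+1+1+1 = 4 (expected 5)
Line 2: "foam from her watermelon": 1+1+1+4 = 7 ✓
Line 3: "shallow moonlight soars": 2+2+1 = 5 ✓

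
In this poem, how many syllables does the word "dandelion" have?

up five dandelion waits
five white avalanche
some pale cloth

"dandelion" has 4 syllables.

4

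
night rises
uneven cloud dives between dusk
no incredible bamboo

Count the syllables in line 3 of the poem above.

7

Line 3: "no incredible bamboo": 1+4+2 = 7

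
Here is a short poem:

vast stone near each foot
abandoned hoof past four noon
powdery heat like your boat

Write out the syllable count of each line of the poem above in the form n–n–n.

5–7–7

Line 1: "vast stone near each foot": 1+1+1+1+1 = 5
Line 2: "abandoned hoof past four noon": 3+1+1+1+1 = 7
Line 3: "powdery heat like your boat": 3+1+1+1+1 = 7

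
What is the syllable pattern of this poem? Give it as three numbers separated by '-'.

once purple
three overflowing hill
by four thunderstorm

3-6-5

Line 1: once (1), purple (2) → 3
Line 2: three (1), overflowing (4), hill (1) → 6
Line 3: by (1), four (1), thunderstorm (3) → 5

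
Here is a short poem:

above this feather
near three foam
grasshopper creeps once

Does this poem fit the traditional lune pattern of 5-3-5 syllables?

Line 1: above(2) + this(1) + feather(2) = 5 ✓
Line 2: near(1) + three(1) + foam(1) = 3 ✓
Line 3: grasshopper(3) + creeps(1) + once(1) = 5 ✓

Yes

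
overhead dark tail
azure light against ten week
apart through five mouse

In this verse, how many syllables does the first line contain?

The first line: overhead(3) + dark(1) + tail(1) = 5

5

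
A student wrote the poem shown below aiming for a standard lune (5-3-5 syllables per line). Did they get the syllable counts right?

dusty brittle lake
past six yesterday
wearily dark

No

Line 1: dusty(2) + brittle(2) + lake(1) = 5 ✓
Line 2: past(1) + six(1) + yesterday(3) = 5 (expected 3)
Line 3: wearily(3) + dark(1) = 4 (expected 5)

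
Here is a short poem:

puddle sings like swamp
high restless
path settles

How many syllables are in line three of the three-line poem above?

3

Line three: path (1), settles (2) → 3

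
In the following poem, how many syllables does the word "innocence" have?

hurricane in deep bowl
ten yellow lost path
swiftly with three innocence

3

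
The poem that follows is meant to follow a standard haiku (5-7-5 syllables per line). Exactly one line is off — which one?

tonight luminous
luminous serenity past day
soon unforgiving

Line 1: "tonight luminous": 2+3 = 5 ✓
Line 2: "luminous serenity past day": 3+4+1+1 = 9 (expected 7)
Line 3: "soon unforgiving": 1+4 = 5 ✓

Line 2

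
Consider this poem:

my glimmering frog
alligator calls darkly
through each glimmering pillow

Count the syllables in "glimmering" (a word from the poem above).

3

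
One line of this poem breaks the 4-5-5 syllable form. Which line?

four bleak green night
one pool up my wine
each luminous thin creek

Line 1: four (1), bleak (1), green (1), night (1) → 4 ✓
Line 2: one (1), pool (1), up (1), my (1), wine (1) → 5 ✓
Line 3: each (1), luminous (3), thin (1), creek (1) → 6 (expected 5)

The third line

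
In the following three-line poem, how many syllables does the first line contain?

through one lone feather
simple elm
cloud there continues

The first line: "through one lone feather": 1+1+1+2 = 5

5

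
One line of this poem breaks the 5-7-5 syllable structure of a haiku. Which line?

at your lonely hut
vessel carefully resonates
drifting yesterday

Line 2

Line 1: at(1) + your(1) + lonely(2) + hut(1) = 5 ✓
Line 2: vessel(2) + carefully(3) + resonates(3) = 8 (expected 7)
Line 3: drifting(2) + yesterday(3) = 5 ✓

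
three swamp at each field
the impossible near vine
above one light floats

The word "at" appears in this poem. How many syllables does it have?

1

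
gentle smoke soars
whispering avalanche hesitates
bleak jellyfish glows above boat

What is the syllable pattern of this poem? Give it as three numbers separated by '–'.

4–9–8

Line 1: gentle (2), smoke (1), soars (1) → 4
Line 2: whispering (3), avalanche (3), hesitates (3) → 9
Line 3: bleak (1), jellyfish (3), glows (1), above (2), boat (1) → 8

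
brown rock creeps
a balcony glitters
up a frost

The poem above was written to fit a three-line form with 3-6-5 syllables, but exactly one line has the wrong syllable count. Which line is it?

Line 1: brown(1) + rock(1) + creeps(1) = 3 ✓
Line 2: a(1) + balcony(3) + glitters(2) = 6 ✓
Line 3: up(1) + a(1) + frost(1) = 3 (expected 5)

Line 3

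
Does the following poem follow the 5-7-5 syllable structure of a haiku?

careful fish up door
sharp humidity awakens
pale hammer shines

Line 1: "careful fish up door": 2+1+1+1 = 5 ✓
Line 2: "sharp humidity awakens": 1+4+3 = 8 (expected 7)
Line 3: "pale hammer shines": 1+2+1 = 4 (expected 5)

No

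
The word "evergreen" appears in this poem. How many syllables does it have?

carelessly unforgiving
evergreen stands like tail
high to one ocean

3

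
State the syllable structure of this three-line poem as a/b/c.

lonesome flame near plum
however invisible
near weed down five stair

5/7/5

Line 1: "lonesome flame near plum": 2+1+1+1 = 5
Line 2: "however invisible": 3+4 = 7
Line 3: "near weed down five stair": 1+1+1+1+1 = 5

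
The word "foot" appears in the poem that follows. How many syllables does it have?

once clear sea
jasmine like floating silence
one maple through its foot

"foot" has 1 syllable.

1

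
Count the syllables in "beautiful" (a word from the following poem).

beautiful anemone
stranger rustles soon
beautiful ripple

"beautiful" has 3 syllables.

3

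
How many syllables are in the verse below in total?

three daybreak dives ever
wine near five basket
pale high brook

Line 1: three (1), daybreak (2), dives (1), ever (2) → 6
Line 2: wine (1), near (1), five (1), basket (2) → 5
Line 3: pale (1), high (1), brook (1) → 3
Total: 6 + 5 + 3 = 14

14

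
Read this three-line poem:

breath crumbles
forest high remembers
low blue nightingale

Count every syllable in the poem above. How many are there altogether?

14

Line 1: "breath crumbles": 1+2 = 3
Line 2: "forest high remembers": 2+1+3 = 6
Line 3: "low blue nightingale": 1+1+3 = 5
Total: 3 + 6 + 5 = 14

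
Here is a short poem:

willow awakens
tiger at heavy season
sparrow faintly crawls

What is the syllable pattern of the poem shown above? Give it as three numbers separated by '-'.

Line 1: willow(2) + awakens(3) = 5
Line 2: tiger(2) + at(1) + heavy(2) + season(2) = 7
Line 3: sparrow(2) + faintly(2) + crawls(1) = 5

5-7-5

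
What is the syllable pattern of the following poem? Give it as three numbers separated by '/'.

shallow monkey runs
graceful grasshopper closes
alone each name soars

5/7/5

Line 1: shallow (2), monkey (2), runs (1) → 5
Line 2: graceful (2), grasshopper (3), closes (2) → 7
Line 3: alone (2), each (1), name (1), soars (1) → 5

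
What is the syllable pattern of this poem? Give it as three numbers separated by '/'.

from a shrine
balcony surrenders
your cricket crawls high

Line 1: from (1), a (1), shrine (1) → 3
Line 2: balcony (3), surrenders (3) → 6
Line 3: your (1), cricket (2), crawls (1), high (1) → 5

3/6/5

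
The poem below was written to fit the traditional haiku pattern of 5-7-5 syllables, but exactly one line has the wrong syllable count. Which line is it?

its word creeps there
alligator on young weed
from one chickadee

Line 1: "its word creeps there": 1+1+1+1 = 4 (expected 5)
Line 2: "alligator on young weed": 4+1+1+1 = 7 ✓
Line 3: "from one chickadee": 1+1+3 = 5 ✓

The first line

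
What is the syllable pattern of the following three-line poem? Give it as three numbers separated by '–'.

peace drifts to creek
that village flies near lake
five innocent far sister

Line 1: peace(1) + drifts(1) + to(1) + creek(1) = 4
Line 2: that(1) + village(2) + flies(1) + near(1) + lake(1) = 6
Line 3: five(1) + innocent(3) + far(1) + sister(2) = 7

4–6–7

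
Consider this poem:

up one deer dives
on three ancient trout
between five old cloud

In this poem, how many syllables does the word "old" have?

1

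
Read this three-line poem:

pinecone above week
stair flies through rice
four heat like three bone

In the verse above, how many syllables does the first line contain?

5

The first line: pinecone (2), above (2), week (1) → 5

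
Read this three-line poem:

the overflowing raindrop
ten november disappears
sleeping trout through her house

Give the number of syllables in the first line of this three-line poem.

The first line: "the overflowing raindrop": 1+4+2 = 7

7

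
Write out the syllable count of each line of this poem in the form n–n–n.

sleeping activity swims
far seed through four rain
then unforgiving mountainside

Line 1: "sleeping activity swims": 2+4+1 = 7
Line 2: "far seed through four rain": 1+1+1+1+1 = 5
Line 3: "then unforgiving mountainside": 1+4+3 = 8

7–5–8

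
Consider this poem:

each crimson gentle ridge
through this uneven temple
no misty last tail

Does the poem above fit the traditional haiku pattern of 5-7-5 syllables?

No

Line 1: each(1) + crimson(2) + gentle(2) + ridge(1) = 6 (expected 5)
Line 2: through(1) + this(1) + uneven(3) + temple(2) = 7 ✓
Line 3: no(1) + misty(2) + last(1) + tail(1) = 5 ✓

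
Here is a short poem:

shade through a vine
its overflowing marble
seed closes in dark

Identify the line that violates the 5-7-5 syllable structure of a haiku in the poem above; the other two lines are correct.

Line 1

Line 1: "shade through a vine": 1+1+1+1 = 4 (expected 5)
Line 2: "its overflowing marble": 1+4+2 = 7 ✓
Line 3: "seed closes in dark": 1+2+1+1 = 5 ✓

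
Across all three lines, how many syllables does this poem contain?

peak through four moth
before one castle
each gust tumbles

13

Line 1: "peak through four moth": 1+1+1+1 = 4
Line 2: "before one castle": 2+1+2 = 5
Line 3: "each gust tumbles": 1+1+2 = 4
Total: 4 + 5 + 4 = 13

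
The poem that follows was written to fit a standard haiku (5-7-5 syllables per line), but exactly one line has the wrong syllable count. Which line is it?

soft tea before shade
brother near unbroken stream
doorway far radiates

Line 1: "soft tea before shade": 1+1+2+1 = 5 ✓
Line 2: "brother near unbroken stream": 2+1+3+1 = 7 ✓
Line 3: "doorway far radiates": 2+1+3 = 6 (expected 5)

The third line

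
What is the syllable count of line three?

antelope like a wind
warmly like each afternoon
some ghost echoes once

5

Line three: some(1) + ghost(1) + echoes(2) + once(1) = 5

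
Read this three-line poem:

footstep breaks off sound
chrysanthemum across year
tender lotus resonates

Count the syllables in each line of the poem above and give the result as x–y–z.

Line 1: footstep (2), breaks (1), off (1), sound (1) → 5
Line 2: chrysanthemum (4), across (2), year (1) → 7
Line 3: tender (2), lotus (2), resonates (3) → 7

5–7–7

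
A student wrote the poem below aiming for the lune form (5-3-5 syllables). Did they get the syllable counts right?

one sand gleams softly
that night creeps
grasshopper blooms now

Line 1: one(1) + sand(1) + gleams(1) + softly(2) = 5 ✓
Line 2: that(1) + night(1) + creeps(1) = 3 ✓
Line 3: grasshopper(3) + blooms(1) + now(1) = 5 ✓

Yes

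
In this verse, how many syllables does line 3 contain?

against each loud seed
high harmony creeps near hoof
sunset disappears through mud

7

Line 3: sunset(2) + disappears(3) + through(1) + mud(1) = 7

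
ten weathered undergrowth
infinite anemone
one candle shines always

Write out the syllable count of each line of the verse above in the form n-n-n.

Line 1: ten (1), weathered (2), undergrowth (3) → 6
Line 2: infinite (3), anemone (4) → 7
Line 3: one (1), candle (2), shines (1), always (2) → 6

6-7-6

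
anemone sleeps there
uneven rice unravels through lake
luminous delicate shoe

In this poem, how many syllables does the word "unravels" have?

"unravels" has 3 syllables.

3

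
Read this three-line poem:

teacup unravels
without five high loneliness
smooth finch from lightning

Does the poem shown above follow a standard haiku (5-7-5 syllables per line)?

Yes

Line 1: teacup (2), unravels (3) → 5 ✓
Line 2: without (2), five (1), high (1), loneliness (3) → 7 ✓
Line 3: smooth (1), finch (1), from (1), lightning (2) → 5 ✓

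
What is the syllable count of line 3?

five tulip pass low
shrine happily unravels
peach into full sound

5

Line 3: "peach into full sound": 1+2+1+1 = 5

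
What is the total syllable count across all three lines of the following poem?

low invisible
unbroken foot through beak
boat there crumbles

15

Line 1: low(1) + invisible(4) = 5
Line 2: unbroken(3) + foot(1) + through(1) + beak(1) = 6
Line 3: boat(1) + there(1) + crumbles(2) = 4
Total: 5 + 6 + 4 = 15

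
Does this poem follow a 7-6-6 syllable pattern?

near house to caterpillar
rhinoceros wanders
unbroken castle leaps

Line 1: near(1) + house(1) + to(1) + caterpillar(4) = 7 ✓
Line 2: rhinoceros(4) + wanders(2) = 6 ✓
Line 3: unbroken(3) + castle(2) + leaps(1) = 6 ✓

Yes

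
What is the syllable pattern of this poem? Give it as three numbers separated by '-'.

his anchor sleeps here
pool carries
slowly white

5-3-3

Line 1: his(1) + anchor(2) + sleeps(1) + here(1) = 5
Line 2: pool(1) + carries(2) = 3
Line 3: slowly(2) + white(1) = 3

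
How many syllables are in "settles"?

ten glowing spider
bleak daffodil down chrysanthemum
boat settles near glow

"settles" has 2 syllables.

2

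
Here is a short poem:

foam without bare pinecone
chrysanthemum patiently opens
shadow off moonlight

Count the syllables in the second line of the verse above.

9

The second line: chrysanthemum (4), patiently (3), opens (2) → 9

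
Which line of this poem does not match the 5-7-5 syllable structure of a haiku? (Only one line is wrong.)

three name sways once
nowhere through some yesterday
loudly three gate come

The first line

Line 1: three(1) + name(1) + sways(1) + once(1) = 4 (expected 5)
Line 2: nowhere(2) + through(1) + some(1) + yesterday(3) = 7 ✓
Line 3: loudly(2) + three(1) + gate(1) + come(1) = 5 ✓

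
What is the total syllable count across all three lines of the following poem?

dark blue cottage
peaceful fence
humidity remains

13

Line 1: "dark blue cottage": 1+1+2 = 4
Line 2: "peaceful fence": 2+1 = 3
Line 3: "humidity remains": 4+2 = 6
Total: 4 + 3 + 6 = 13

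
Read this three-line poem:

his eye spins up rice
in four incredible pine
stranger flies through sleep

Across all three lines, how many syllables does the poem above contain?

Line 1: "his eye spins up rice": 1+1+1+1+1 = 5
Line 2: "in four incredible pine": 1+1+4+1 = 7
Line 3: "stranger flies through sleep": 2+1+1+1 = 5
Total: 5 + 7 + 5 = 17

17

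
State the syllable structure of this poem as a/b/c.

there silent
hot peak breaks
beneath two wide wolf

3/3/5

Line 1: "there silent": 1+2 = 3
Line 2: "hot peak breaks": 1+1+1 = 3
Line 3: "beneath two wide wolf": 2+1+1+1 = 5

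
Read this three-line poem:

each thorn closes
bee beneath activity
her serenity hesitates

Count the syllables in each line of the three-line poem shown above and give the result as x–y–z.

4–7–8

Line 1: each(1) + thorn(1) + closes(2) = 4
Line 2: bee(1) + beneath(2) + activity(4) = 7
Line 3: her(1) + serenity(4) + hesitates(3) = 8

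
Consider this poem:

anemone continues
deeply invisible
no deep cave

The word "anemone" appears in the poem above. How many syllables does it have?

4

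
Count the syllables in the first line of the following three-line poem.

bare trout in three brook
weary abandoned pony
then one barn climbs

The first line: bare (1), trout (1), in (1), three (1), brook (1) → 5

5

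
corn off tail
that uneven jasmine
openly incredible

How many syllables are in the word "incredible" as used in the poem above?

4

"incredible" has 4 syllables.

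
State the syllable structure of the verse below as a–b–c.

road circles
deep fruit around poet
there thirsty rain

3–6–4

Line 1: road (1), circles (2) → 3
Line 2: deep (1), fruit (1), around (2), poet (2) → 6
Line 3: there (1), thirsty (2), rain (1) → 4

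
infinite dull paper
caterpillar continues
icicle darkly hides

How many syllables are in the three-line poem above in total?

Line 1: "infinite dull paper": 3+1+2 = 6
Line 2: "caterpillar continues": 4+3 = 7
Line 3: "icicle darkly hides": 3+2+1 = 6
Total: 6 + 7 + 6 = 19

19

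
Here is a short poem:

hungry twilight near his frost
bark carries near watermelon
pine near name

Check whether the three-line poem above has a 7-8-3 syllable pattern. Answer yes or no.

Line 1: "hungry twilight near his frost": 2+2+1+1+1 = 7 ✓
Line 2: "bark carries near watermelon": 1+2+1+4 = 8 ✓
Line 3: "pine near name": 1+1+1 = 3 ✓

Yes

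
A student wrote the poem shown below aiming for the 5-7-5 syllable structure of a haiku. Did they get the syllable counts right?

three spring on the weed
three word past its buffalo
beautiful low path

Yes

Line 1: three (1), spring (1), on (1), the (1), weed (1) → 5 ✓
Line 2: three (1), word (1), past (1), its (1), buffalo (3) → 7 ✓
Line 3: beautiful (3), low (1), path (1) → 5 ✓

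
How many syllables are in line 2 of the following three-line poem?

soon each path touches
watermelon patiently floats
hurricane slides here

Line 2: watermelon(4) + patiently(3) + floats(1) = 8

8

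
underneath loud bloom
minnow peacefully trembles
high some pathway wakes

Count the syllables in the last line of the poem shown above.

The last line: "high some pathway wakes": 1+1+2+1 = 5

5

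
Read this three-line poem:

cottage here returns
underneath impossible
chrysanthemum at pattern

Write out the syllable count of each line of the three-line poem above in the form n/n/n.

5/7/7

Line 1: cottage (2), here (1), returns (2) → 5
Line 2: underneath (3), impossible (4) → 7
Line 3: chrysanthemum (4), at (1), pattern (2) → 7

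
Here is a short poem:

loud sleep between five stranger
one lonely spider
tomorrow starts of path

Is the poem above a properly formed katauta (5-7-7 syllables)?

Line 1: loud (1), sleep (1), between (2), five (1), stranger (2) → 7 (expected 5)
Line 2: one (1), lonely (2), spider (2) → 5 (expected 7)
Line 3: tomorrow (3), starts (1), of (1), path (1) → 6 (expected 7)

No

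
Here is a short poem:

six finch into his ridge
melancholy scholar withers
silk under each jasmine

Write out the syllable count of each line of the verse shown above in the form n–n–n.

Line 1: six (1), finch (1), into (2), his (1), ridge (1) → 6
Line 2: melancholy (4), scholar (2), withers (2) → 8
Line 3: silk (1), under (2), each (1), jasmine (2) → 6

6–8–6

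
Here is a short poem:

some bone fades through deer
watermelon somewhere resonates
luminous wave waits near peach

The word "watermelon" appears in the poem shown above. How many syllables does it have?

"watermelon" has 4 syllables.

4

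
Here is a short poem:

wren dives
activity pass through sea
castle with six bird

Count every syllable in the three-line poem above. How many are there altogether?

Line 1: "wren dives": 1+1 = 2
Line 2: "activity pass through sea": 4+1+1+1 = 7
Line 3: "castle with six bird": 2+1+1+1 = 5
Total: 2 + 7 + 5 = 14

14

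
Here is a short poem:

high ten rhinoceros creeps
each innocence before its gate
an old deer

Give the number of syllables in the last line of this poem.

3

The last line: an (1), old (1), deer (1) → 3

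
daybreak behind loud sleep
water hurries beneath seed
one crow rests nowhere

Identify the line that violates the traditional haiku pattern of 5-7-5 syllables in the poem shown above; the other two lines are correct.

Line 1

Line 1: daybreak(2) + behind(2) + loud(1) + sleep(1) = 6 (expected 5)
Line 2: water(2) + hurries(2) + beneath(2) + seed(1) = 7 ✓
Line 3: one(1) + crow(1) + rests(1) + nowhere(2) = 5 ✓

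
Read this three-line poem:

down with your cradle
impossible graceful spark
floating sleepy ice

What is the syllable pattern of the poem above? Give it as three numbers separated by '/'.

Line 1: down (1), with (1), your (1), cradle (2) → 5
Line 2: impossible (4), graceful (2), spark (1) → 7
Line 3: floating (2), sleepy (2), ice (1) → 5

5/7/5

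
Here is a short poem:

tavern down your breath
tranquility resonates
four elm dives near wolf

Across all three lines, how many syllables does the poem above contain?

17

Line 1: tavern (2), down (1), your (1), breath (1) → 5
Line 2: tranquility (4), resonates (3) → 7
Line 3: four (1), elm (1), dives (1), near (1), wolf (1) → 5
Total: 5 + 7 + 5 = 17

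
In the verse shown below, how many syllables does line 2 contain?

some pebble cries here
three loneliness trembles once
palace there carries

Line 2: three(1) + loneliness(3) + trembles(2) + once(1) = 7

7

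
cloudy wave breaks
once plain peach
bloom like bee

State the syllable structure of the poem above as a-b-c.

Line 1: cloudy(2) + wave(1) + breaks(1) = 4
Line 2: once(1) + plain(1) + peach(1) = 3
Line 3: bloom(1) + like(1) + bee(1) = 3

4-3-3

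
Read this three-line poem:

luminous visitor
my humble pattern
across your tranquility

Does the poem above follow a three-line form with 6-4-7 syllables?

Line 1: luminous (3), visitor (3) → 6 ✓
Line 2: my (1), humble (2), pattern (2) → 5 (expected 4)
Line 3: across (2), your (1), tranquility (4) → 7 ✓

No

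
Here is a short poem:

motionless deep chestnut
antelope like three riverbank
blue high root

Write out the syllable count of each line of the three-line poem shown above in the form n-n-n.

Line 1: "motionless deep chestnut": 3+1+2 = 6
Line 2: "antelope like three riverbank": 3+1+1+3 = 8
Line 3: "blue high root": 1+1+1 = 3

6-8-3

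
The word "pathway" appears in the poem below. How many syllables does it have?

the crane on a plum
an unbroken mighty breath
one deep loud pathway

2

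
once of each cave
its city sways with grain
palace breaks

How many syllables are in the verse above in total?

13

Line 1: once(1) + of(1) + each(1) + cave(1) = 4
Line 2: its(1) + city(2) + sways(1) + with(1) + grain(1) = 6
Line 3: palace(2) + breaks(1) = 3
Total: 4 + 6 + 3 = 13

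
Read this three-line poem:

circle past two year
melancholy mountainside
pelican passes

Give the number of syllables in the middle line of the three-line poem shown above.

7

The middle line: melancholy(4) + mountainside(3) = 7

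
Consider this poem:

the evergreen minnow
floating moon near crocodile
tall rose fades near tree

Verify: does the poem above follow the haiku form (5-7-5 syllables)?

No

Line 1: the(1) + evergreen(3) + minnow(2) = 6 (expected 5)
Line 2: floating(2) + moon(1) + near(1) + crocodile(3) = 7 ✓
Line 3: tall(1) + rose(1) + fades(1) + near(1) + tree(1) = 5 ✓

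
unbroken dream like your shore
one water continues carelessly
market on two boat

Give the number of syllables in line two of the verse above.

9

Line two: "one water continues carelessly": 1+2+3+3 = 9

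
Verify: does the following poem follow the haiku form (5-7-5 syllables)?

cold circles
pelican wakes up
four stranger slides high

Line 1: "cold circles": 1+2 = 3 (expected 5)
Line 2: "pelican wakes up": 3+1+1 = 5 (expected 7)
Line 3: "four stranger slides high": 1+2+1+1 = 5 ✓

No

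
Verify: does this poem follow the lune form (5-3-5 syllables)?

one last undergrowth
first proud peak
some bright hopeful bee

Yes

Line 1: one (1), last (1), undergrowth (3) → 5 ✓
Line 2: first (1), proud (1), peak (1) → 3 ✓
Line 3: some (1), bright (1), hopeful (2), bee (1) → 5 ✓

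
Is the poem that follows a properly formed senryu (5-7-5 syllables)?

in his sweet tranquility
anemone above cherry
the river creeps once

Line 1: in(1) + his(1) + sweet(1) + tranquility(4) = 7 (expected 5)
Line 2: anemone(4) + above(2) + cherry(2) = 8 (expected 7)
Line 3: the(1) + river(2) + creeps(1) + once(1) = 5 ✓

No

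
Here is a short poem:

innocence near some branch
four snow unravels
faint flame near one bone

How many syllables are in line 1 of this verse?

6

Line 1: innocence (3), near (1), some (1), branch (1) → 6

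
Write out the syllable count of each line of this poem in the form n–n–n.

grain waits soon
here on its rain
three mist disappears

3–4–5

Line 1: grain (1), waits (1), soon (1) → 3
Line 2: here (1), on (1), its (1), rain (1) → 4
Line 3: three (1), mist (1), disappears (3) → 5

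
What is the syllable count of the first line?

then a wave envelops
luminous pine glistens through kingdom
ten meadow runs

The first line: "then a wave envelops": 1+1+1+3 = 6

6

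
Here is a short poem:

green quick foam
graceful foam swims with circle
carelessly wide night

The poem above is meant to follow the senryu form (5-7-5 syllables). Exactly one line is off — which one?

The first line

Line 1: "green quick foam": 1+1+1 = 3 (expected 5)
Line 2: "graceful foam swims with circle": 2+1+1+1+2 = 7 ✓
Line 3: "carelessly wide night": 3+1+1 = 5 ✓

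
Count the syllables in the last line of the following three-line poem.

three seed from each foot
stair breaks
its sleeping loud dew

The last line: its(1) + sleeping(2) + loud(1) + dew(1) = 5

5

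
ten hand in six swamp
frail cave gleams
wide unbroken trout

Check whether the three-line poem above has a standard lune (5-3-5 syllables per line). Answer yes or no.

Yes

Line 1: ten(1) + hand(1) + in(1) + six(1) + swamp(1) = 5 ✓
Line 2: frail(1) + cave(1) + gleams(1) = 3 ✓
Line 3: wide(1) + unbroken(3) + trout(1) = 5 ✓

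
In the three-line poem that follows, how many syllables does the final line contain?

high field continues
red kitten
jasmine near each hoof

The final line: "jasmine near each hoof": 2+1+1+1 = 5

5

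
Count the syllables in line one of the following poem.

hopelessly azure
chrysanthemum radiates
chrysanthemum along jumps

Line one: hopelessly (3), azure (2) → 5

5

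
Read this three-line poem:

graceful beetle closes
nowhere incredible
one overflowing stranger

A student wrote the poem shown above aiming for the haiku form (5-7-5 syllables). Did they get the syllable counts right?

Line 1: graceful(2) + beetle(2) + closes(2) = 6 (expected 5)
Line 2: nowhere(2) + incredible(4) = 6 (expected 7)
Line 3: one(1) + overflowing(4) + stranger(2) = 7 (expected 5)

No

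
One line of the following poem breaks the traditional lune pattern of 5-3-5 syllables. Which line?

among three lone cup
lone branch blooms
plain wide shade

The third line

Line 1: among(2) + three(1) + lone(1) + cup(1) = 5 ✓
Line 2: lone(1) + branch(1) + blooms(1) = 3 ✓
Line 3: plain(1) + wide(1) + shade(1) = 3 (expected 5)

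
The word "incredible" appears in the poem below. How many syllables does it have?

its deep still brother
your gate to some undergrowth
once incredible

4

"incredible" has 4 syllables.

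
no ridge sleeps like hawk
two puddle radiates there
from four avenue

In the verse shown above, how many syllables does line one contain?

Line one: no (1), ridge (1), sleeps (1), like (1), hawk (1) → 5

5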